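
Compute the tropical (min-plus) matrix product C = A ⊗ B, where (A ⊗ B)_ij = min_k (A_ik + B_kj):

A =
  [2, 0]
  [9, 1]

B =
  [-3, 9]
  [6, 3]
A ⊗ B =
  [-1, 3]
  [6, 4]

Apply the min-plus product entry-by-entry:
  C[0][0] = min over k of (A[0][0] + B[0][0] = 2 + -3 = -1, A[0][1] + B[1][0] = 0 + 6 = 6) = -1 (attained at k = 0)
  C[0][1] = min over k of (A[0][0] + B[0][1] = 2 + 9 = 11, A[0][1] + B[1][1] = 0 + 3 = 3) = 3 (attained at k = 1)
  C[1][0] = min over k of (A[1][0] + B[0][0] = 9 + -3 = 6, A[1][1] + B[1][0] = 1 + 6 = 7) = 6 (attained at k = 0)
  C[1][1] = min over k of (A[1][0] + B[0][1] = 9 + 9 = 18, A[1][1] + B[1][1] = 1 + 3 = 4) = 4 (attained at k = 1)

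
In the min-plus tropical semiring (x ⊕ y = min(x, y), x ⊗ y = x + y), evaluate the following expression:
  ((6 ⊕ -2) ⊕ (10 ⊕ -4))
((6 ⊕ -2) ⊕ (10 ⊕ -4)) = -4

Expand innermost to outermost. Recall ⊕ takes the minimum of its arguments and ⊗ takes their sum. Working out the expression ((6 ⊕ -2) ⊕ (10 ⊕ -4)) gives -4.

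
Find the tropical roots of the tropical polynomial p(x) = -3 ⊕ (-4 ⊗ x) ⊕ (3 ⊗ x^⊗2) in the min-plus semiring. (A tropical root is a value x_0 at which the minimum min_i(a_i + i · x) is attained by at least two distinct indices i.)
Roots: {-7, 1}

Each tropical root is a break point of the lower envelope of the lines y = a_i + i · x (there are 3 lines, with slopes 0, 1, ..., 2). Only the lines that attain the minimum somewhere contribute to roots; other lines are dominated. Here the surviving (envelope) indices are i = 2, i = 1, i = 0.
Intersections between consecutive envelope lines give the roots: for adjacent envelope indices i < j the intersection is x = (a_i − a_j) / (j − i). Reading off the sorted break points: {-7, 1}.
Verification: at each break x_0, at least two indices attain the minimum of min_i(a_i + i · x_0).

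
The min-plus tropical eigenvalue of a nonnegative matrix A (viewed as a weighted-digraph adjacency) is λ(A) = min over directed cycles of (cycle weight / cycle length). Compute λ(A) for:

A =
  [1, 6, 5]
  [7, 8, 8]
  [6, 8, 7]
λ(A) = 1

Enumerate directed cycles and compute their means (weight / length). Sample:
  cycle 0 → 0: weight = 1, length = 1, mean = 1/1 ≈ 1.000
  cycle 1 → 1: weight = 8, length = 1, mean = 8/1 ≈ 8.000
  cycle 2 → 2: weight = 7, length = 1, mean = 7/1 ≈ 7.000
  cycle 0 → 1 → 0: weight = 13, length = 2, mean = 13/2 ≈ 6.500
  cycle 0 → 2 → 0: weight = 11, length = 2, mean = 11/2 ≈ 5.500
  cycle 1 → 0 → 1: weight = 13, length = 2, mean = 13/2 ≈ 6.500
Minimum mean = 1.000, attained e.g. along the cycle 0 → 0 with weight 1 and length 1. So λ(A) = 1/1 = 1.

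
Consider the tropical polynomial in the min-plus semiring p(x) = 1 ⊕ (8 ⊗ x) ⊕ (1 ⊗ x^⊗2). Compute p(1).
p(1) = 1

A tropical monomial a ⊗ x^⊗i evaluates to a + i · x. Evaluating each term at x = 1:
  Term 0 contributes 1 + 0 · 1 = 1
  Term 1 contributes 8 + 1 · 1 = 9
  Term 2 contributes 1 + 2 · 1 = 3
p(1) = ⊕ of these = min[1, 9, 3] = 1.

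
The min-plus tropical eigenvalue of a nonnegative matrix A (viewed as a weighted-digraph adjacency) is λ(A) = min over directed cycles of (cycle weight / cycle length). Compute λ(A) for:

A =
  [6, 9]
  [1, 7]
λ(A) = 5

Enumerate directed cycles and compute their means (weight / length). Sample:
  cycle 0 → 0: weight = 6, length = 1, mean = 6/1 ≈ 6.000
  cycle 1 → 1: weight = 7, length = 1, mean = 7/1 ≈ 7.000
  cycle 0 → 1 → 0: weight = 10, length = 2, mean = 10/2 ≈ 5.000
  cycle 1 → 0 → 1: weight = 10, length = 2, mean = 10/2 ≈ 5.000
Minimum mean = 5.000, attained e.g. along the cycle 0 → 1 → 0 with weight 10 and length 2. So λ(A) = 10/2 = 5.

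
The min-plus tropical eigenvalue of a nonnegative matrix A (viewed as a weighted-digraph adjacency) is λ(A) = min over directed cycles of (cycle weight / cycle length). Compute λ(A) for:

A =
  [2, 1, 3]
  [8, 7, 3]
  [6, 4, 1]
λ(A) = 1

Enumerate directed cycles and compute their means (weight / length). Sample:
  cycle 0 → 0: weight = 2, length = 1, mean = 2/1 ≈ 2.000
  cycle 1 → 1: weight = 7, length = 1, mean = 7/1 ≈ 7.000
  cycle 2 → 2: weight = 1, length = 1, mean = 1/1 ≈ 1.000
  cycle 0 → 1 → 0: weight = 9, length = 2, mean = 9/2 ≈ 4.500
  cycle 0 → 2 → 0: weight = 9, length = 2, mean = 9/2 ≈ 4.500
  cycle 1 → 0 → 1: weight = 9, length = 2, mean = 9/2 ≈ 4.500
Minimum mean = 1.000, attained e.g. along the cycle 2 → 2 with weight 1 and length 1. So λ(A) = 1/1 = 1.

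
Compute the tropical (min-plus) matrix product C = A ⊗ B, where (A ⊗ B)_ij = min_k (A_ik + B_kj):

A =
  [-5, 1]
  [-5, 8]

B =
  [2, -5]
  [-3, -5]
A ⊗ B =
  [-3, -10]
  [-3, -10]

Apply the min-plus product entry-by-entry:
  C[0][0] = min over k of (A[0][0] + B[0][0] = -5 + 2 = -3, A[0][1] + B[1][0] = 1 + -3 = -2) = -3 (attained at k = 0)
  C[0][1] = min over k of (A[0][0] + B[0][1] = -5 + -5 = -10, A[0][1] + B[1][1] = 1 + -5 = -4) = -10 (attained at k = 0)
  C[1][0] = min over k of (A[1][0] + B[0][0] = -5 + 2 = -3, A[1][1] + B[1][0] = 8 + -3 = 5) = -3 (attained at k = 0)
  C[1][1] = min over k of (A[1][0] + B[0][1] = -5 + -5 = -10, A[1][1] + B[1][1] = 8 + -5 = 3) = -10 (attained at k = 0)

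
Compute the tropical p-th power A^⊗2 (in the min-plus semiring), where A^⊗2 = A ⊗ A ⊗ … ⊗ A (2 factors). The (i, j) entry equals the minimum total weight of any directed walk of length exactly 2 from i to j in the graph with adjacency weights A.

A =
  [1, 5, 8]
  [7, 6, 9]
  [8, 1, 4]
A^⊗2 =
  [2, 6, 9]
  [8, 10, 13]
  [8, 5, 8]

Each entry (A^⊗2)_ij equals the minimum over all length-2 walks i = v_0 → v_1 → … → v_2 = j of Σ_t A[v_t][v_{t+1}]. For example, for (i, j) = (0, 2) we minimise over 3 possible intermediate vertex sequences; the minimum is 9, attained along the walk 0 → 0 → 2.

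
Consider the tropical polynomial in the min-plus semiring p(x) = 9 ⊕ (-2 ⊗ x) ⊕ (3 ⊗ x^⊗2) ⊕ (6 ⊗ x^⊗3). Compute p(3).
p(3) = 1

A tropical monomial a ⊗ x^⊗i evaluates to a + i · x. Evaluating each term at x = 3:
  Term 0 contributes 9 + 0 · 3 = 9
  Term 1 contributes -2 + 1 · 3 = 1
  Term 2 contributes 3 + 2 · 3 = 9
  Term 3 contributes 6 + 3 · 3 = 15
p(3) = ⊕ of these = min[9, 1, 9, 15] = 1.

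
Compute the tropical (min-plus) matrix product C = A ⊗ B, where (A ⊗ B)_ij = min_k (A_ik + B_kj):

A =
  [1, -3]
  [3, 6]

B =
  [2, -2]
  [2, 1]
A ⊗ B =
  [-1, -2]
  [5, 1]

Apply the min-plus product entry-by-entry:
  C[0][0] = min over k of (A[0][0] + B[0][0] = 1 + 2 = 3, A[0][1] + B[1][0] = -3 + 2 = -1) = -1 (attained at k = 1)
  C[0][1] = min over k of (A[0][0] + B[0][1] = 1 + -2 = -1, A[0][1] + B[1][1] = -3 + 1 = -2) = -2 (attained at k = 1)
  C[1][0] = min over k of (A[1][0] + B[0][0] = 3 + 2 = 5, A[1][1] + B[1][0] = 6 + 2 = 8) = 5 (attained at k = 0)
  C[1][1] = min over k of (A[1][0] + B[0][1] = 3 + -2 = 1, A[1][1] + B[1][1] = 6 + 1 = 7) = 1 (attained at k = 0)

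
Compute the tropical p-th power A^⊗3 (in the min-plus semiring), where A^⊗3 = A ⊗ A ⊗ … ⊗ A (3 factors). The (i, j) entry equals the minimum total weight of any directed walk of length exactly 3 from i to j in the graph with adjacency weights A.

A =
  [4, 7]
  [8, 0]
A^⊗3 =
  [12, 7]
  [8, 0]

Each entry (A^⊗3)_ij equals the minimum over all length-3 walks i = v_0 → v_1 → … → v_3 = j of Σ_t A[v_t][v_{t+1}]. For example, for (i, j) = (0, 1) we minimise over 4 possible intermediate vertex sequences; the minimum is 7, attained along the walk 0 → 1 → 1 → 1.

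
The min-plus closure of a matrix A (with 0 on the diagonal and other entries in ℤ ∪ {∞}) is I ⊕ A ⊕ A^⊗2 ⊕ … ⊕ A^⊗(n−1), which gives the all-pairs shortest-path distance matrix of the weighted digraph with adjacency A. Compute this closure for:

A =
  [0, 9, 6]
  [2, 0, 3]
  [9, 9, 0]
Closure =
  [0, 9, 6]
  [2, 0, 3]
  [9, 9, 0]

This is the Floyd-Warshall all-pairs shortest-path computation. For each intermediate vertex k = 0, 1, …, 2, update dist[i][j] ← min(dist[i][j], dist[i][k] + dist[k][j]). The final matrix gives, for each (i, j), the minimum total weight of any directed path from i to j (possibly empty when i = j).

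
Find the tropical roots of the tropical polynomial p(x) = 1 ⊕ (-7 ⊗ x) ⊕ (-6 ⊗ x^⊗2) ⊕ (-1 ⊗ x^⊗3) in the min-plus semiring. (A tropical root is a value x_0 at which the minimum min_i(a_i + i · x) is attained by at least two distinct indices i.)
Roots: {-5, -1, 8}

Each tropical root is a break point of the lower envelope of the lines y = a_i + i · x (there are 4 lines, with slopes 0, 1, ..., 3). Only the lines that attain the minimum somewhere contribute to roots; other lines are dominated. Here the surviving (envelope) indices are i = 3, i = 2, i = 1, i = 0.
Intersections between consecutive envelope lines give the roots: for adjacent envelope indices i < j the intersection is x = (a_i − a_j) / (j − i). Reading off the sorted break points: {-5, -1, 8}.
Verification: at each break x_0, at least two indices attain the minimum of min_i(a_i + i · x_0).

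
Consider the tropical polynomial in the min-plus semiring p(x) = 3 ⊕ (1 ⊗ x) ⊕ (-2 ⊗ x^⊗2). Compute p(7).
p(7) = 3

A tropical monomial a ⊗ x^⊗i evaluates to a + i · x. Evaluating each term at x = 7:
  Term 0 contributes 3 + 0 · 7 = 3
  Term 1 contributes 1 + 1 · 7 = 8
  Term 2 contributes -2 + 2 · 7 = 12
p(7) = ⊕ of these = min[3, 8, 12] = 3.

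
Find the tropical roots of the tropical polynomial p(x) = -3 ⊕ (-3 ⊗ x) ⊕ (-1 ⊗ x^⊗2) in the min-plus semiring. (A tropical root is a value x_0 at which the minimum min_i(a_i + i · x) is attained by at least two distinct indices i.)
Roots: {-2, 0}

Each tropical root is a break point of the lower envelope of the lines y = a_i + i · x (there are 3 lines, with slopes 0, 1, ..., 2). Only the lines that attain the minimum somewhere contribute to roots; other lines are dominated. Here the surviving (envelope) indices are i = 2, i = 1, i = 0.
Intersections between consecutive envelope lines give the roots: for adjacent envelope indices i < j the intersection is x = (a_i − a_j) / (j − i). Reading off the sorted break points: {-2, 0}.
Verification: at each break x_0, at least two indices attain the minimum of min_i(a_i + i · x_0).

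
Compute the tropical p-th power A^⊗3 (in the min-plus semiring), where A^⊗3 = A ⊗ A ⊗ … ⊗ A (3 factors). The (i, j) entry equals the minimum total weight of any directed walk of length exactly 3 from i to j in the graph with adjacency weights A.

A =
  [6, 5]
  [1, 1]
A^⊗3 =
  [7, 7]
  [3, 3]

Each entry (A^⊗3)_ij equals the minimum over all length-3 walks i = v_0 → v_1 → … → v_3 = j of Σ_t A[v_t][v_{t+1}]. For example, for (i, j) = (0, 1) we minimise over 4 possible intermediate vertex sequences; the minimum is 7, attained along the walk 0 → 1 → 1 → 1.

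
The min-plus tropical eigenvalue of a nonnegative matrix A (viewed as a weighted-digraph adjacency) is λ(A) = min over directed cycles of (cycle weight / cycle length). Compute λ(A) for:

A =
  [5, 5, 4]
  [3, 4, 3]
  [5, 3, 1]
λ(A) = 1

Enumerate directed cycles and compute their means (weight / length). Sample:
  cycle 0 → 0: weight = 5, length = 1, mean = 5/1 ≈ 5.000
  cycle 1 → 1: weight = 4, length = 1, mean = 4/1 ≈ 4.000
  cycle 2 → 2: weight = 1, length = 1, mean = 1/1 ≈ 1.000
  cycle 0 → 1 → 0: weight = 8, length = 2, mean = 8/2 ≈ 4.000
  cycle 0 → 2 → 0: weight = 9, length = 2, mean = 9/2 ≈ 4.500
  cycle 1 → 0 → 1: weight = 8, length = 2, mean = 8/2 ≈ 4.000
Minimum mean = 1.000, attained e.g. along the cycle 2 → 2 with weight 1 and length 1. So λ(A) = 1/1 = 1.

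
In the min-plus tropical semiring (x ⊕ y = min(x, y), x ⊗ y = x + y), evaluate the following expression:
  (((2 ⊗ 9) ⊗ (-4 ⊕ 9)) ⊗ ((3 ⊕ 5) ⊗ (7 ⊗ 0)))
(((2 ⊗ 9) ⊗ (-4 ⊕ 9)) ⊗ ((3 ⊕ 5) ⊗ (7 ⊗ 0))) = 17

Expand innermost to outermost. Recall ⊕ takes the minimum of its arguments and ⊗ takes their sum. Working out the expression (((2 ⊗ 9) ⊗ (-4 ⊕ 9)) ⊗ ((3 ⊕ 5) ⊗ (7 ⊗ 0))) gives 17.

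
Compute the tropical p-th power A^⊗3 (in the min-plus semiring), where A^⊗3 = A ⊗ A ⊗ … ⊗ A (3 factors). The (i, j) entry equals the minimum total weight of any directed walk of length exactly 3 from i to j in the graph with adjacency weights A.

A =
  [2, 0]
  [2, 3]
A^⊗3 =
  [4, 2]
  [4, 4]

Each entry (A^⊗3)_ij equals the minimum over all length-3 walks i = v_0 → v_1 → … → v_3 = j of Σ_t A[v_t][v_{t+1}]. For example, for (i, j) = (0, 1) we minimise over 4 possible intermediate vertex sequences; the minimum is 2, attained along the walk 0 → 1 → 0 → 1.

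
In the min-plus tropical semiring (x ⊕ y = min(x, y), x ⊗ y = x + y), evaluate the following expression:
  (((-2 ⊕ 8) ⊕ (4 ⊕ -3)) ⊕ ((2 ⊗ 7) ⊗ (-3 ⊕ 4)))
(((-2 ⊕ 8) ⊕ (4 ⊕ -3)) ⊕ ((2 ⊗ 7) ⊗ (-3 ⊕ 4))) = -3

Expand innermost to outermost. Recall ⊕ takes the minimum of its arguments and ⊗ takes their sum. Working out the expression (((-2 ⊕ 8) ⊕ (4 ⊕ -3)) ⊕ ((2 ⊗ 7) ⊗ (-3 ⊕ 4))) gives -3.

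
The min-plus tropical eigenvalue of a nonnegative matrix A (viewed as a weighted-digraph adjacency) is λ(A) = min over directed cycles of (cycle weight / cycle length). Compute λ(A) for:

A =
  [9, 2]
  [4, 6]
λ(A) = 3

Enumerate directed cycles and compute their means (weight / length). Sample:
  cycle 0 → 0: weight = 9, length = 1, mean = 9/1 ≈ 9.000
  cycle 1 → 1: weight = 6, length = 1, mean = 6/1 ≈ 6.000
  cycle 0 → 1 → 0: weight = 6, length = 2, mean = 6/2 ≈ 3.000
  cycle 1 → 0 → 1: weight = 6, length = 2, mean = 6/2 ≈ 3.000
Minimum mean = 3.000, attained e.g. along the cycle 0 → 1 → 0 with weight 6 and length 2. So λ(A) = 6/2 = 3.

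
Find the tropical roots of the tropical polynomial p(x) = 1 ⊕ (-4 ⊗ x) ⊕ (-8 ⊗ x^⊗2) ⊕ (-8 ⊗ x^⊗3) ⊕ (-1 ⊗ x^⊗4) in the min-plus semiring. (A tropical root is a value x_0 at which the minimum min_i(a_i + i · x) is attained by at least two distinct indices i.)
Roots: {-7, 0, 4, 5}

Each tropical root is a break point of the lower envelope of the lines y = a_i + i · x (there are 5 lines, with slopes 0, 1, ..., 4). Only the lines that attain the minimum somewhere contribute to roots; other lines are dominated. Here the surviving (envelope) indices are i = 4, i = 3, i = 2, i = 1, i = 0.
Intersections between consecutive envelope lines give the roots: for adjacent envelope indices i < j the intersection is x = (a_i − a_j) / (j − i). Reading off the sorted break points: {-7, 0, 4, 5}.
Verification: at each break x_0, at least two indices attain the minimum of min_i(a_i + i · x_0).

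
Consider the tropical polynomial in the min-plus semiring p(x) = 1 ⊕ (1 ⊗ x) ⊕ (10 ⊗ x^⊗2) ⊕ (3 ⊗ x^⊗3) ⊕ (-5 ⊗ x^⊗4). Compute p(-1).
p(-1) = -9

A tropical monomial a ⊗ x^⊗i evaluates to a + i · x. Evaluating each term at x = -1:
  Term 0 contributes 1 + 0 · -1 = 1
  Term 1 contributes 1 + 1 · -1 = 0
  Term 2 contributes 10 + 2 · -1 = 8
  Term 3 contributes 3 + 3 · -1 = 0
  Term 4 contributes -5 + 4 · -1 = -9
p(-1) = ⊕ of these = min[1, 0, 8, 0, -9] = -9.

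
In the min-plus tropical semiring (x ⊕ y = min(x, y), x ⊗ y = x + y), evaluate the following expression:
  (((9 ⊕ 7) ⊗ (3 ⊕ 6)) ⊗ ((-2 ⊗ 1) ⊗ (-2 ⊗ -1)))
(((9 ⊕ 7) ⊗ (3 ⊕ 6)) ⊗ ((-2 ⊗ 1) ⊗ (-2 ⊗ -1))) = 6

Expand innermost to outermost. Recall ⊕ takes the minimum of its arguments and ⊗ takes their sum. Working out the expression (((9 ⊕ 7) ⊗ (3 ⊕ 6)) ⊗ ((-2 ⊗ 1) ⊗ (-2 ⊗ -1))) gives 6.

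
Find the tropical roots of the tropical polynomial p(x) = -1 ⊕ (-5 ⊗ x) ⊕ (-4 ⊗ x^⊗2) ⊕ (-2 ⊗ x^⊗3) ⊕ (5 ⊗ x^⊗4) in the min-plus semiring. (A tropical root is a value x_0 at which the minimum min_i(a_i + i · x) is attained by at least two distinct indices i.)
Roots: {-7, -2, -1, 4}

Each tropical root is a break point of the lower envelope of the lines y = a_i + i · x (there are 5 lines, with slopes 0, 1, ..., 4). Only the lines that attain the minimum somewhere contribute to roots; other lines are dominated. Here the surviving (envelope) indices are i = 4, i = 3, i = 2, i = 1, i = 0.
Intersections between consecutive envelope lines give the roots: for adjacent envelope indices i < j the intersection is x = (a_i − a_j) / (j − i). Reading off the sorted break points: {-7, -2, -1, 4}.
Verification: at each break x_0, at least two indices attain the minimum of min_i(a_i + i · x_0).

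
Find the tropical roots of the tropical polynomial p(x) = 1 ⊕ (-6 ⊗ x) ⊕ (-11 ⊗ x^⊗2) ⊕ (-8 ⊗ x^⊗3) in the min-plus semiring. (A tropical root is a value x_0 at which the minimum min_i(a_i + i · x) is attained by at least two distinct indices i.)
Roots: {-3, 5, 7}

Each tropical root is a break point of the lower envelope of the lines y = a_i + i · x (there are 4 lines, with slopes 0, 1, ..., 3). Only the lines that attain the minimum somewhere contribute to roots; other lines are dominated. Here the surviving (envelope) indices are i = 3, i = 2, i = 1, i = 0.
Intersections between consecutive envelope lines give the roots: for adjacent envelope indices i < j the intersection is x = (a_i − a_j) / (j − i). Reading off the sorted break points: {-3, 5, 7}.
Verification: at each break x_0, at least two indices attain the minimum of min_i(a_i + i · x_0).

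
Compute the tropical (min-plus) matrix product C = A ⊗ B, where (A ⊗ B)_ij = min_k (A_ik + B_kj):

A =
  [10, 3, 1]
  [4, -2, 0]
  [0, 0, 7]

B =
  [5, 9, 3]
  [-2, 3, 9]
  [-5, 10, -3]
A ⊗ B =
  [-4, 6, -2]
  [-5, 1, -3]
  [-2, 3, 3]

Apply the min-plus product entry-by-entry:
  C[0][0] = min over k of (A[0][0] + B[0][0] = 10 + 5 = 15, A[0][1] + B[1][0] = 3 + -2 = 1, A[0][2] + B[2][0] = 1 + -5 = -4) = -4 (attained at k = 2)
  C[0][1] = min over k of (A[0][0] + B[0][1] = 10 + 9 = 19, A[0][1] + B[1][1] = 3 + 3 = 6, A[0][2] + B[2][1] = 1 + 10 = 11) = 6 (attained at k = 1)
  C[0][2] = min over k of (A[0][0] + B[0][2] = 10 + 3 = 13, A[0][1] + B[1][2] = 3 + 9 = 12, A[0][2] + B[2][2] = 1 + -3 = -2) = -2 (attained at k = 2)
  C[1][0] = min over k of (A[1][0] + B[0][0] = 4 + 5 = 9, A[1][1] + B[1][0] = -2 + -2 = -4, A[1][2] + B[2][0] = 0 + -5 = -5) = -5 (attained at k = 2)
  C[1][1] = min over k of (A[1][0] + B[0][1] = 4 + 9 = 13, A[1][1] + B[1][1] = -2 + 3 = 1, A[1][2] + B[2][1] = 0 + 10 = 10) = 1 (attained at k = 1)
  C[1][2] = min over k of (A[1][0] + B[0][2] = 4 + 3 = 7, A[1][1] + B[1][2] = -2 + 9 = 7, A[1][2] + B[2][2] = 0 + -3 = -3) = -3 (attained at k = 2)
  C[2][0] = min over k of (A[2][0] + B[0][0] = 0 + 5 = 5, A[2][1] + B[1][0] = 0 + -2 = -2, A[2][2] + B[2][0] = 7 + -5 = 2) = -2 (attained at k = 1)
  C[2][1] = min over k of (A[2][0] + B[0][1] = 0 + 9 = 9, A[2][1] + B[1][1] = 0 + 3 = 3, A[2][2] + B[2][1] = 7 + 10 = 17) = 3 (attained at k = 1)
  C[2][2] = min over k of (A[2][0] + B[0][2] = 0 + 3 = 3, A[2][1] + B[1][2] = 0 + 9 = 9, A[2][2] + B[2][2] = 7 + -3 = 4) = 3 (attained at k = 0)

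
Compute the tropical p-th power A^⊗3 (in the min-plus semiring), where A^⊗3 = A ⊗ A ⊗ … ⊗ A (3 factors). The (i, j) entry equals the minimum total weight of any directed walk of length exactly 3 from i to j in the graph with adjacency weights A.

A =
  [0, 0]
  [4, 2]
A^⊗3 =
  [0, 0]
  [4, 4]

Each entry (A^⊗3)_ij equals the minimum over all length-3 walks i = v_0 → v_1 → … → v_3 = j of Σ_t A[v_t][v_{t+1}]. For example, for (i, j) = (0, 1) we minimise over 4 possible intermediate vertex sequences; the minimum is 0, attained along the walk 0 → 0 → 0 → 1.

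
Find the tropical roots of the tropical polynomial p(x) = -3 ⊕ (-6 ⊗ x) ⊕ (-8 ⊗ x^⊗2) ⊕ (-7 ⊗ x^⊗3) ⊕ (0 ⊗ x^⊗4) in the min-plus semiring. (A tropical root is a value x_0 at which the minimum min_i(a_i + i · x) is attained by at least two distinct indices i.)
Roots: {-7, -1, 2, 3}

Each tropical root is a break point of the lower envelope of the lines y = a_i + i · x (there are 5 lines, with slopes 0, 1, ..., 4). Only the lines that attain the minimum somewhere contribute to roots; other lines are dominated. Here the surviving (envelope) indices are i = 4, i = 3, i = 2, i = 1, i = 0.
Intersections between consecutive envelope lines give the roots: for adjacent envelope indices i < j the intersection is x = (a_i − a_j) / (j − i). Reading off the sorted break points: {-7, -1, 2, 3}.
Verification: at each break x_0, at least two indices attain the minimum of min_i(a_i + i · x_0).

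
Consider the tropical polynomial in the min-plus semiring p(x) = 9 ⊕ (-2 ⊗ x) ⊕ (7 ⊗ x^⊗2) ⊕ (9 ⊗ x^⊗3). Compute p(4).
p(4) = 2

A tropical monomial a ⊗ x^⊗i evaluates to a + i · x. Evaluating each term at x = 4:
  Term 0 contributes 9 + 0 · 4 = 9
  Term 1 contributes -2 + 1 · 4 = 2
  Term 2 contributes 7 + 2 · 4 = 15
  Term 3 contributes 9 + 3 · 4 = 21
p(4) = ⊕ of these = min[9, 2, 15, 21] = 2.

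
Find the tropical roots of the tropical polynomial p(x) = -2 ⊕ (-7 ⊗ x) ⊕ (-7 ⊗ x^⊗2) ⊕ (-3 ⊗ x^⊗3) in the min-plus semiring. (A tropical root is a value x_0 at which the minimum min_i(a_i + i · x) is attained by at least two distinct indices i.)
Roots: {-4, 0, 5}

Each tropical root is a break point of the lower envelope of the lines y = a_i + i · x (there are 4 lines, with slopes 0, 1, ..., 3). Only the lines that attain the minimum somewhere contribute to roots; other lines are dominated. Here the surviving (envelope) indices are i = 3, i = 2, i = 1, i = 0.
Intersections between consecutive envelope lines give the roots: for adjacent envelope indices i < j the intersection is x = (a_i − a_j) / (j − i). Reading off the sorted break points: {-4, 0, 5}.
Verification: at each break x_0, at least two indices attain the minimum of min_i(a_i + i · x_0).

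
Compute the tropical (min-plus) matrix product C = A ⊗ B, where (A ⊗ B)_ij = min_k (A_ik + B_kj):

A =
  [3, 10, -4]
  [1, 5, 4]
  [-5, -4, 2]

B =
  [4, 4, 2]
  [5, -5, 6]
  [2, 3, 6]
A ⊗ B =
  [-2, -1, 2]
  [5, 0, 3]
  [-1, -9, -3]

Apply the min-plus product entry-by-entry:
  C[0][0] = min over k of (A[0][0] + B[0][0] = 3 + 4 = 7, A[0][1] + B[1][0] = 10 + 5 = 15, A[0][2] + B[2][0] = -4 + 2 = -2) = -2 (attained at k = 2)
  C[0][1] = min over k of (A[0][0] + B[0][1] = 3 + 4 = 7, A[0][1] + B[1][1] = 10 + -5 = 5, A[0][2] + B[2][1] = -4 + 3 = -1) = -1 (attained at k = 2)
  C[0][2] = min over k of (A[0][0] + B[0][2] = 3 + 2 = 5, A[0][1] + B[1][2] = 10 + 6 = 16, A[0][2] + B[2][2] = -4 + 6 = 2) = 2 (attained at k = 2)
  C[1][0] = min over k of (A[1][0] + B[0][0] = 1 + 4 = 5, A[1][1] + B[1][0] = 5 + 5 = 10, A[1][2] + B[2][0] = 4 + 2 = 6) = 5 (attained at k = 0)
  C[1][1] = min over k of (A[1][0] + B[0][1] = 1 + 4 = 5, A[1][1] + B[1][1] = 5 + -5 = 0, A[1][2] + B[2][1] = 4 + 3 = 7) = 0 (attained at k = 1)
  C[1][2] = min over k of (A[1][0] + B[0][2] = 1 + 2 = 3, A[1][1] + B[1][2] = 5 + 6 = 11, A[1][2] + B[2][2] = 4 + 6 = 10) = 3 (attained at k = 0)
  C[2][0] = min over k of (A[2][0] + B[0][0] = -5 + 4 = -1, A[2][1] + B[1][0] = -4 + 5 = 1, A[2][2] + B[2][0] = 2 + 2 = 4) = -1 (attained at k = 0)
  C[2][1] = min over k of (A[2][0] + B[0][1] = -5 + 4 = -1, A[2][1] + B[1][1] = -4 + -5 = -9, A[2][2] + B[2][1] = 2 + 3 = 5) = -9 (attained at k = 1)
  C[2][2] = min over k of (A[2][0] + B[0][2] = -5 + 2 = -3, A[2][1] + B[1][2] = -4 + 6 = 2, A[2][2] + B[2][2] = 2 + 6 = 8) = -3 (attained at k = 0)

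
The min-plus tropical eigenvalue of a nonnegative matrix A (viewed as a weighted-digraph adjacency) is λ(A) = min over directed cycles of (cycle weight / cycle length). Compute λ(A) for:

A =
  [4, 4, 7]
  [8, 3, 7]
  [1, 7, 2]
λ(A) = 2

Enumerate directed cycles and compute their means (weight / length). Sample:
  cycle 0 → 0: weight = 4, length = 1, mean = 4/1 ≈ 4.000
  cycle 1 → 1: weight = 3, length = 1, mean = 3/1 ≈ 3.000
  cycle 2 → 2: weight = 2, length = 1, mean = 2/1 ≈ 2.000
  cycle 0 → 1 → 0: weight = 12, length = 2, mean = 12/2 ≈ 6.000
  cycle 0 → 2 → 0: weight = 8, length = 2, mean = 8/2 ≈ 4.000
  cycle 1 → 0 → 1: weight = 12, length = 2, mean = 12/2 ≈ 6.000
Minimum mean = 2.000, attained e.g. along the cycle 2 → 2 with weight 2 and length 1. So λ(A) = 2/1 = 2.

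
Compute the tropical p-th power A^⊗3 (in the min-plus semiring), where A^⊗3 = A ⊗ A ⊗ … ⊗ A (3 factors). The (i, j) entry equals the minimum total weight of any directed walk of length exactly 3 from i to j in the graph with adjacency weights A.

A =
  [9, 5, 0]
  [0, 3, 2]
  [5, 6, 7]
A^⊗3 =
  [6, 9, 5]
  [5, 6, 3]
  [9, 11, 6]

Each entry (A^⊗3)_ij equals the minimum over all length-3 walks i = v_0 → v_1 → … → v_3 = j of Σ_t A[v_t][v_{t+1}]. For example, for (i, j) = (0, 2) we minimise over 9 possible intermediate vertex sequences; the minimum is 5, attained along the walk 0 → 1 → 0 → 2.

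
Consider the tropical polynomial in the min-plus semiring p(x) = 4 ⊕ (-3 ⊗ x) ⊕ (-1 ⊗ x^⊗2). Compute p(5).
p(5) = 2

A tropical monomial a ⊗ x^⊗i evaluates to a + i · x. Evaluating each term at x = 5:
  Term 0 contributes 4 + 0 · 5 = 4
  Term 1 contributes -3 + 1 · 5 = 2
  Term 2 contributes -1 + 2 · 5 = 9
p(5) = ⊕ of these = min[4, 2, 9] = 2.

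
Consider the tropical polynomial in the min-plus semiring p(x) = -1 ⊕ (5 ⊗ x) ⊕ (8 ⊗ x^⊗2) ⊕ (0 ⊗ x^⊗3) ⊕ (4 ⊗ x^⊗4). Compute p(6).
p(6) = -1

A tropical monomial a ⊗ x^⊗i evaluates to a + i · x. Evaluating each term at x = 6:
  Term 0 contributes -1 + 0 · 6 = -1
  Term 1 contributes 5 + 1 · 6 = 11
  Term 2 contributes 8 + 2 · 6 = 20
  Term 3 contributes 0 + 3 · 6 = 18
  Term 4 contributes 4 + 4 · 6 = 28
p(6) = ⊕ of these = min[-1, 11, 20, 18, 28] = -1.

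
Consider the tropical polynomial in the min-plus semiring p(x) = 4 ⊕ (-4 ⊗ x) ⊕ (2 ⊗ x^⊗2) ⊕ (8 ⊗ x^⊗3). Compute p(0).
p(0) = -4

A tropical monomial a ⊗ x^⊗i evaluates to a + i · x. Evaluating each term at x = 0:
  Term 0 contributes 4 + 0 · 0 = 4
  Term 1 contributes -4 + 1 · 0 = -4
  Term 2 contributes 2 + 2 · 0 = 2
  Term 3 contributes 8 + 3 · 0 = 8
p(0) = ⊕ of these = min[4, -4, 2, 8] = -4.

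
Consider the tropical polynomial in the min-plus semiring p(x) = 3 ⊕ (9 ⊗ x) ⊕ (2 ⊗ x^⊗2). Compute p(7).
p(7) = 3

A tropical monomial a ⊗ x^⊗i evaluates to a + i · x. Evaluating each term at x = 7:
  Term 0 contributes 3 + 0 · 7 = 3
  Term 1 contributes 9 + 1 · 7 = 16
  Term 2 contributes 2 + 2 · 7 = 16
p(7) = ⊕ of these = min[3, 16, 16] = 3.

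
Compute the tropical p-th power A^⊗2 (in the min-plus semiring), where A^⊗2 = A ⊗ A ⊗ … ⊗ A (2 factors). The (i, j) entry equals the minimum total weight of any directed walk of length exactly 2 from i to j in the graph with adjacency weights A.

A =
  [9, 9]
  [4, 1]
A^⊗2 =
  [13, 10]
  [5, 2]

Each entry (A^⊗2)_ij equals the minimum over all length-2 walks i = v_0 → v_1 → … → v_2 = j of Σ_t A[v_t][v_{t+1}]. For example, for (i, j) = (0, 1) we minimise over 2 possible intermediate vertex sequences; the minimum is 10, attained along the walk 0 → 1 → 1.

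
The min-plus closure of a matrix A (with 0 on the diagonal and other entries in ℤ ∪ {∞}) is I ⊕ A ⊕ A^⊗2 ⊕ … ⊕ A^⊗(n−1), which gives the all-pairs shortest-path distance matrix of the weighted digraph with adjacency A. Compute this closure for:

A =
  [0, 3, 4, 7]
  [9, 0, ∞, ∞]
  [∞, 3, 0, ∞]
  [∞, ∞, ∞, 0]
Closure =
  [0, 3, 4, 7]
  [9, 0, 13, 16]
  [12, 3, 0, 19]
  [∞, ∞, ∞, 0]

This is the Floyd-Warshall all-pairs shortest-path computation. For each intermediate vertex k = 0, 1, …, 3, update dist[i][j] ← min(dist[i][j], dist[i][k] + dist[k][j]). The final matrix gives, for each (i, j), the minimum total weight of any directed path from i to j (possibly empty when i = j).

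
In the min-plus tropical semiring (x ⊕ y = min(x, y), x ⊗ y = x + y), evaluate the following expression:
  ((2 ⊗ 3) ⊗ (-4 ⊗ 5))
((2 ⊗ 3) ⊗ (-4 ⊗ 5)) = 6

Expand innermost to outermost. Recall ⊕ takes the minimum of its arguments and ⊗ takes their sum. Working out the expression ((2 ⊗ 3) ⊗ (-4 ⊗ 5)) gives 6.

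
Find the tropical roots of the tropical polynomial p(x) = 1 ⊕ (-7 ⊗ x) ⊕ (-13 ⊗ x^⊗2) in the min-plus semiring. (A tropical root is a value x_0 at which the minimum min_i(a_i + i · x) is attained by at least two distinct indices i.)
Roots: {6, 8}

Each tropical root is a break point of the lower envelope of the lines y = a_i + i · x (there are 3 lines, with slopes 0, 1, ..., 2). Only the lines that attain the minimum somewhere contribute to roots; other lines are dominated. Here the surviving (envelope) indices are i = 2, i = 1, i = 0.
Intersections between consecutive envelope lines give the roots: for adjacent envelope indices i < j the intersection is x = (a_i − a_j) / (j − i). Reading off the sorted break points: {6, 8}.
Verification: at each break x_0, at least two indices attain the minimum of min_i(a_i + i · x_0).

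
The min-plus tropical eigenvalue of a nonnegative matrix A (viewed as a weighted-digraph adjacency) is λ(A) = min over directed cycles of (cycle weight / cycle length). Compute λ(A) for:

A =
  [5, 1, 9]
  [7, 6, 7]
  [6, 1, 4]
λ(A) = 4

Enumerate directed cycles and compute their means (weight / length). Sample:
  cycle 0 → 0: weight = 5, length = 1, mean = 5/1 ≈ 5.000
  cycle 1 → 1: weight = 6, length = 1, mean = 6/1 ≈ 6.000
  cycle 2 → 2: weight = 4, length = 1, mean = 4/1 ≈ 4.000
  cycle 0 → 1 → 0: weight = 8, length = 2, mean = 8/2 ≈ 4.000
  cycle 0 → 2 → 0: weight = 15, length = 2, mean = 15/2 ≈ 7.500
  cycle 1 → 0 → 1: weight = 8, length = 2, mean = 8/2 ≈ 4.000
Minimum mean = 4.000, attained e.g. along the cycle 2 → 2 with weight 4 and length 1. So λ(A) = 4/1 = 4.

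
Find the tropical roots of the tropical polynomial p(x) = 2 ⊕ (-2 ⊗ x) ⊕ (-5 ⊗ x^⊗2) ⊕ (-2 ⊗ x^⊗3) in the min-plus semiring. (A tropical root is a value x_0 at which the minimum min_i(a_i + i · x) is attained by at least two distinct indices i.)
Roots: {-3, 3, 4}

Each tropical root is a break point of the lower envelope of the lines y = a_i + i · x (there are 4 lines, with slopes 0, 1, ..., 3). Only the lines that attain the minimum somewhere contribute to roots; other lines are dominated. Here the surviving (envelope) indices are i = 3, i = 2, i = 1, i = 0.
Intersections between consecutive envelope lines give the roots: for adjacent envelope indices i < j the intersection is x = (a_i − a_j) / (j − i). Reading off the sorted break points: {-3, 3, 4}.
Verification: at each break x_0, at least two indices attain the minimum of min_i(a_i + i · x_0).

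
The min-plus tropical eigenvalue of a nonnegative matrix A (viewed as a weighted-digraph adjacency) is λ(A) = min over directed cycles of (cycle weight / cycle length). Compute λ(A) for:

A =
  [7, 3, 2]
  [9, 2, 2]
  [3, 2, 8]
λ(A) = 2

Enumerate directed cycles and compute their means (weight / length). Sample:
  cycle 0 → 0: weight = 7, length = 1, mean = 7/1 ≈ 7.000
  cycle 1 → 1: weight = 2, length = 1, mean = 2/1 ≈ 2.000
  cycle 2 → 2: weight = 8, length = 1, mean = 8/1 ≈ 8.000
  cycle 0 → 1 → 0: weight = 12, length = 2, mean = 12/2 ≈ 6.000
  cycle 0 → 2 → 0: weight = 5, length = 2, mean = 5/2 ≈ 2.500
  cycle 1 → 0 → 1: weight = 12, length = 2, mean = 12/2 ≈ 6.000
Minimum mean = 2.000, attained e.g. along the cycle 1 → 1 with weight 2 and length 1. So λ(A) = 2/1 = 2.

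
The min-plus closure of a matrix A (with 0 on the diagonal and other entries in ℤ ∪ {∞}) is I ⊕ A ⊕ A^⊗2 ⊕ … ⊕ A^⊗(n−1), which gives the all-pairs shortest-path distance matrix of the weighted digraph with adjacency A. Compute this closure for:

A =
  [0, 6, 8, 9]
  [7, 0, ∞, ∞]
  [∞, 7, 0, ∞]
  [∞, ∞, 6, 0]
Closure =
  [0, 6, 8, 9]
  [7, 0, 15, 16]
  [14, 7, 0, 23]
  [20, 13, 6, 0]

This is the Floyd-Warshall all-pairs shortest-path computation. For each intermediate vertex k = 0, 1, …, 3, update dist[i][j] ← min(dist[i][j], dist[i][k] + dist[k][j]). The final matrix gives, for each (i, j), the minimum total weight of any directed path from i to j (possibly empty when i = j).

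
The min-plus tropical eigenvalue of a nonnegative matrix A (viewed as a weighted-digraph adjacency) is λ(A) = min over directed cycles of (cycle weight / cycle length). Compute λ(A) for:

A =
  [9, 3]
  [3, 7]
λ(A) = 3

Enumerate directed cycles and compute their means (weight / length). Sample:
  cycle 0 → 0: weight = 9, length = 1, mean = 9/1 ≈ 9.000
  cycle 1 → 1: weight = 7, length = 1, mean = 7/1 ≈ 7.000
  cycle 0 → 1 → 0: weight = 6, length = 2, mean = 6/2 ≈ 3.000
  cycle 1 → 0 → 1: weight = 6, length = 2, mean = 6/2 ≈ 3.000
Minimum mean = 3.000, attained e.g. along the cycle 0 → 1 → 0 with weight 6 and length 2. So λ(A) = 6/2 = 3.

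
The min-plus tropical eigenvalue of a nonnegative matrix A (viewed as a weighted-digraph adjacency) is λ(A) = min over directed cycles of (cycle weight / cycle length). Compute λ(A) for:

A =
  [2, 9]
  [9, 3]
λ(A) = 2

Enumerate directed cycles and compute their means (weight / length). Sample:
  cycle 0 → 0: weight = 2, length = 1, mean = 2/1 ≈ 2.000
  cycle 1 → 1: weight = 3, length = 1, mean = 3/1 ≈ 3.000
  cycle 0 → 1 → 0: weight = 18, length = 2, mean = 18/2 ≈ 9.000
  cycle 1 → 0 → 1: weight = 18, length = 2, mean = 18/2 ≈ 9.000
Minimum mean = 2.000, attained e.g. along the cycle 0 → 0 with weight 2 and length 1. So λ(A) = 2/1 = 2.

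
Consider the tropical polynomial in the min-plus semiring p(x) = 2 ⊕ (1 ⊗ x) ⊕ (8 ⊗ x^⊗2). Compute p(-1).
p(-1) = 0

A tropical monomial a ⊗ x^⊗i evaluates to a + i · x. Evaluating each term at x = -1:
  Term 0 contributes 2 + 0 · -1 = 2
  Term 1 contributes 1 + 1 · -1 = 0
  Term 2 contributes 8 + 2 · -1 = 6
p(-1) = ⊕ of these = min[2, 0, 6] = 0.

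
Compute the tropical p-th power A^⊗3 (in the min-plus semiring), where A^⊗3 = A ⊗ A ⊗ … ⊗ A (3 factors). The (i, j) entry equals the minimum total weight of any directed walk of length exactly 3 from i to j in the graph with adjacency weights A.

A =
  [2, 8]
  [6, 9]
A^⊗3 =
  [6, 12]
  [10, 16]

Each entry (A^⊗3)_ij equals the minimum over all length-3 walks i = v_0 → v_1 → … → v_3 = j of Σ_t A[v_t][v_{t+1}]. For example, for (i, j) = (0, 1) we minimise over 4 possible intermediate vertex sequences; the minimum is 12, attained along the walk 0 → 0 → 0 → 1.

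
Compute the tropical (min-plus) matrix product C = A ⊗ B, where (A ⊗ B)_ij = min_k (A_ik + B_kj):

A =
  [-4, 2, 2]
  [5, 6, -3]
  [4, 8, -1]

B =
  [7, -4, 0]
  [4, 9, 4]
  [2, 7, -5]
A ⊗ B =
  [3, -8, -4]
  [-1, 1, -8]
  [1, 0, -6]

Apply the min-plus product entry-by-entry:
  C[0][0] = min over k of (A[0][0] + B[0][0] = -4 + 7 = 3, A[0][1] + B[1][0] = 2 + 4 = 6, A[0][2] + B[2][0] = 2 + 2 = 4) = 3 (attained at k = 0)
  C[0][1] = min over k of (A[0][0] + B[0][1] = -4 + -4 = -8, A[0][1] + B[1][1] = 2 + 9 = 11, A[0][2] + B[2][1] = 2 + 7 = 9) = -8 (attained at k = 0)
  C[0][2] = min over k of (A[0][0] + B[0][2] = -4 + 0 = -4, A[0][1] + B[1][2] = 2 + 4 = 6, A[0][2] + B[2][2] = 2 + -5 = -3) = -4 (attained at k = 0)
  C[1][0] = min over k of (A[1][0] + B[0][0] = 5 + 7 = 12, A[1][1] + B[1][0] = 6 + 4 = 10, A[1][2] + B[2][0] = -3 + 2 = -1) = -1 (attained at k = 2)
  C[1][1] = min over k of (A[1][0] + B[0][1] = 5 + -4 = 1, A[1][1] + B[1][1] = 6 + 9 = 15, A[1][2] + B[2][1] = -3 + 7 = 4) = 1 (attained at k = 0)
  C[1][2] = min over k of (A[1][0] + B[0][2] = 5 + 0 = 5, A[1][1] + B[1][2] = 6 + 4 = 10, A[1][2] + B[2][2] = -3 + -5 = -8) = -8 (attained at k = 2)
  C[2][0] = min over k of (A[2][0] + B[0][0] = 4 + 7 = 11, A[2][1] + B[1][0] = 8 + 4 = 12, A[2][2] + B[2][0] = -1 + 2 = 1) = 1 (attained at k = 2)
  C[2][1] = min over k of (A[2][0] + B[0][1] = 4 + -4 = 0, A[2][1] + B[1][1] = 8 + 9 = 17, A[2][2] + B[2][1] = -1 + 7 = 6) = 0 (attained at k = 0)
  C[2][2] = min over k of (A[2][0] + B[0][2] = 4 + 0 = 4, A[2][1] + B[1][2] = 8 + 4 = 12, A[2][2] + B[2][2] = -1 + -5 = -6) = -6 (attained at k = 2)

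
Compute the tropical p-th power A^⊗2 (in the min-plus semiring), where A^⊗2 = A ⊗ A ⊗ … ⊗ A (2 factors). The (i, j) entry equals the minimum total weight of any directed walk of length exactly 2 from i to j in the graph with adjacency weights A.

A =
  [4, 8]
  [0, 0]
A^⊗2 =
  [8, 8]
  [0, 0]

Each entry (A^⊗2)_ij equals the minimum over all length-2 walks i = v_0 → v_1 → … → v_2 = j of Σ_t A[v_t][v_{t+1}]. For example, for (i, j) = (0, 1) we minimise over 2 possible intermediate vertex sequences; the minimum is 8, attained along the walk 0 → 1 → 1.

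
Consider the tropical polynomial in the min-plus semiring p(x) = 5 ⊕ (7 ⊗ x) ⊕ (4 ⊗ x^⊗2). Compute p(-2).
p(-2) = 0

A tropical monomial a ⊗ x^⊗i evaluates to a + i · x. Evaluating each term at x = -2:
  Term 0 contributes 5 + 0 · -2 = 5
  Term 1 contributes 7 + 1 · -2 = 5
  Term 2 contributes 4 + 2 · -2 = 0
p(-2) = ⊕ of these = min[5, 5, 0] = 0.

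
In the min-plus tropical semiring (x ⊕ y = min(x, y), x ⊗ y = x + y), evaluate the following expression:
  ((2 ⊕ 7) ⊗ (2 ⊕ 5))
((2 ⊕ 7) ⊗ (2 ⊕ 5)) = 4

Expand innermost to outermost. Recall ⊕ takes the minimum of its arguments and ⊗ takes their sum. Working out the expression ((2 ⊕ 7) ⊗ (2 ⊕ 5)) gives 4.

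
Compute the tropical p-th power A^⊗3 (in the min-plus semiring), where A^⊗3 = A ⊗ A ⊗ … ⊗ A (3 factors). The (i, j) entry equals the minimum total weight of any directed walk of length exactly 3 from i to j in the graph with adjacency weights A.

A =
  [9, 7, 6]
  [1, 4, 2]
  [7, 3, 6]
A^⊗3 =
  [10, 12, 11]
  [6, 9, 7]
  [8, 8, 9]

Each entry (A^⊗3)_ij equals the minimum over all length-3 walks i = v_0 → v_1 → … → v_3 = j of Σ_t A[v_t][v_{t+1}]. For example, for (i, j) = (0, 2) we minimise over 9 possible intermediate vertex sequences; the minimum is 11, attained along the walk 0 → 2 → 1 → 2.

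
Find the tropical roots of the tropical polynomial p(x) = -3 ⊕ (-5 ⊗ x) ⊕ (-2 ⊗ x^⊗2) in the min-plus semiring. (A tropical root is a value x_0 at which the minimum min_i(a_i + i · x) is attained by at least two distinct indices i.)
Roots: {-3, 2}

Each tropical root is a break point of the lower envelope of the lines y = a_i + i · x (there are 3 lines, with slopes 0, 1, ..., 2). Only the lines that attain the minimum somewhere contribute to roots; other lines are dominated. Here the surviving (envelope) indices are i = 2, i = 1, i = 0.
Intersections between consecutive envelope lines give the roots: for adjacent envelope indices i < j the intersection is x = (a_i − a_j) / (j − i). Reading off the sorted break points: {-3, 2}.
Verification: at each break x_0, at least two indices attain the minimum of min_i(a_i + i · x_0).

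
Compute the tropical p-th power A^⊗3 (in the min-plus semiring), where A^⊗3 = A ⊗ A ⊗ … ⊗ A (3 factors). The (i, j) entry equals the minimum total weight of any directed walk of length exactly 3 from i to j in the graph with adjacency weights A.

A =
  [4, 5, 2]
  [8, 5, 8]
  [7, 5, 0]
A^⊗3 =
  [9, 7, 2]
  [15, 13, 8]
  [7, 5, 0]

Each entry (A^⊗3)_ij equals the minimum over all length-3 walks i = v_0 → v_1 → … → v_3 = j of Σ_t A[v_t][v_{t+1}]. For example, for (i, j) = (0, 2) we minimise over 9 possible intermediate vertex sequences; the minimum is 2, attained along the walk 0 → 2 → 2 → 2.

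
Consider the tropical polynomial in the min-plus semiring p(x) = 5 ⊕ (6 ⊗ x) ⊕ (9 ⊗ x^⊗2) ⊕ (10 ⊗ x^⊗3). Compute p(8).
p(8) = 5

A tropical monomial a ⊗ x^⊗i evaluates to a + i · x. Evaluating each term at x = 8:
  Term 0 contributes 5 + 0 · 8 = 5
  Term 1 contributes 6 + 1 · 8 = 14
  Term 2 contributes 9 + 2 · 8 = 25
  Term 3 contributes 10 + 3 · 8 = 34
p(8) = ⊕ of these = min[5, 14, 25, 34] = 5.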